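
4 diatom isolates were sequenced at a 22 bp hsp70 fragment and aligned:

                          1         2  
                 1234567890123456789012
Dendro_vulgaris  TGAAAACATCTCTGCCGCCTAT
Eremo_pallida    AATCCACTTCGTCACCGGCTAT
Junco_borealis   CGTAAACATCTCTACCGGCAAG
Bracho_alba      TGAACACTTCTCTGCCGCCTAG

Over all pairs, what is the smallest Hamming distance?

3

Pairwise Hamming distances:
  Dendro_vulgaris vs Eremo_pallida: 11
  Dendro_vulgaris vs Junco_borealis: 6
  Dendro_vulgaris vs Bracho_alba: 3
  Eremo_pallida vs Junco_borealis: 10
  Eremo_pallida vs Bracho_alba: 10
  Junco_borealis vs Bracho_alba: 7
The smallest is 3, between Dendro_vulgaris and Bracho_alba.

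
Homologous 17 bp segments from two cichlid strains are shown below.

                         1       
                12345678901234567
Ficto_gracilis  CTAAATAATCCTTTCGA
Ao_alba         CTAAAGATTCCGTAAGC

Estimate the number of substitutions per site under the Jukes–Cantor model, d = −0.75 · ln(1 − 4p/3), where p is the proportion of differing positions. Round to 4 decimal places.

The sequences differ at positions 6 (T/G), 8 (A/T), 12 (T/G), 14 (T/A), 15 (C/A), 17 (A/C).
p = 6/17 = 0.352941.
d = −0.75 · ln(1 − (4/3)·0.352941) = −0.75 · ln(0.529412) = −0.75 · (-0.635988) = 0.4770.

0.4770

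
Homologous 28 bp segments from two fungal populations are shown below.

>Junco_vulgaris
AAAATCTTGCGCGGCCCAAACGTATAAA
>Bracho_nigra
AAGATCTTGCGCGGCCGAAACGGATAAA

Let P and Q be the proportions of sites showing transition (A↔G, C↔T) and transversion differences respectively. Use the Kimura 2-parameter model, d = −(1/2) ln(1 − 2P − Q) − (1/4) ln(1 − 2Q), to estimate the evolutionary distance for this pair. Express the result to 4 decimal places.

The sequences differ at positions 3 (A/G, transition), 17 (C/G, transversion), 23 (T/G, transversion).
Of the 3 differences, 1 transition and 2 transversions over 28 sites: P = 1/28 = 0.035714, Q = 2/28 = 0.071429.
d = −0.5·ln(0.857143) − 0.25·ln(0.857142) = −0.5·(-0.154151) − 0.25·(-0.154152) = 0.1156.

0.1156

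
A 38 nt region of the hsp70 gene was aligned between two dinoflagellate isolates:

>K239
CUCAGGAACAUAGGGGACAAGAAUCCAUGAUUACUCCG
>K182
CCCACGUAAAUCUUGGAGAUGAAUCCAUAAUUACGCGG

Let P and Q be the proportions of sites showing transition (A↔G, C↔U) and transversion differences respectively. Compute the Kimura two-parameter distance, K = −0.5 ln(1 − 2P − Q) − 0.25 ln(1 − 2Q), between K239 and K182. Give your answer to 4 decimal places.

Differing sites — 2:U/C (Ti); 5:G/C (Tv); 7:A/U (Tv); 9:C/A (Tv); 12:A/C (Tv); 13:G/U (Tv); 14:G/U (Tv); 18:C/G (Tv); 20:A/U (Tv); 29:G/A (Ti); 35:U/G (Tv); 37:C/G (Tv).
Of the 12 differences, 2 transitions and 10 transversions over 38 sites: P = 2/38 = 0.052632, Q = 10/38 = 0.263158.
d = −0.5·ln(0.631578) − 0.25·ln(0.473684) = −0.5·(-0.459534) − 0.25·(-0.747215) = 0.4166.

0.4166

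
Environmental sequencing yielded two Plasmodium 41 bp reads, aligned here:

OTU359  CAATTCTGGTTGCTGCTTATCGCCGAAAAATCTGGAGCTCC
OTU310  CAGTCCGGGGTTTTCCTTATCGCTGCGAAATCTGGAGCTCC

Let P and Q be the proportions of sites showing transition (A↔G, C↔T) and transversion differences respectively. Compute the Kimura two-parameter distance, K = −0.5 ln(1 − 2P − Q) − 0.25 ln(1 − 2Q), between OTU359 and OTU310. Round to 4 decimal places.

Mismatches occur at site 3 (A/G, transition), site 5 (T/C, transition), site 7 (T/G, transversion), site 10 (T/G, transversion), site 12 (G/T, transversion), site 13 (C/T, transition), site 15 (G/C, transversion), site 24 (C/T, transition), site 26 (A/C, transversion), site 27 (A/G, transition).
Of the 10 differences, 5 transitions and 5 transversions over 41 sites: P = 5/41 = 0.121951, Q = 5/41 = 0.121951.
d = −0.5·ln(0.634147) − 0.25·ln(0.756098) = −0.5·(-0.455474) − 0.25·(-0.279584) = 0.2976.

0.2976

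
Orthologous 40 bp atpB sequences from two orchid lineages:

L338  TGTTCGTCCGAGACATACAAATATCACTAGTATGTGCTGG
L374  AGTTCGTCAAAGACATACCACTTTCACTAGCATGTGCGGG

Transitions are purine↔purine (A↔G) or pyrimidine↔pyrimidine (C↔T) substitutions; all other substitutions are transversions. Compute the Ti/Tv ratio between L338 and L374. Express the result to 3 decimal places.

0.333

Differing sites — 1:T/A (Tv); 9:C/A (Tv); 10:G/A (Ti); 19:A/C (Tv); 21:A/C (Tv); 23:A/T (Tv); 31:T/C (Ti); 38:T/G (Tv).
Of the 8 differences, 2 transitions and 6 transversions, so Ti/Tv = 2/6 = 0.333.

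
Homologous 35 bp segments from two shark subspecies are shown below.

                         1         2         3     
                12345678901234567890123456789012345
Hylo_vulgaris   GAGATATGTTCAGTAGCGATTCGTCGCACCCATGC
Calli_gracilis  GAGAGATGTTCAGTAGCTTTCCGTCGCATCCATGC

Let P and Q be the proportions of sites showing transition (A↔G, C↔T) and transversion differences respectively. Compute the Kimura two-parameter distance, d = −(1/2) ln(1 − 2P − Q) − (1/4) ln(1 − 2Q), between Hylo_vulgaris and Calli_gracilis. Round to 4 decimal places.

The sequences differ at positions 5 (T/G, transversion), 18 (G/T, transversion), 19 (A/T, transversion), 21 (T/C, transition), 29 (C/T, transition).
Of the 5 differences, 2 transitions and 3 transversions over 35 sites: P = 2/35 = 0.057143, Q = 3/35 = 0.085714.
d = −0.5·ln(0.800000) − 0.25·ln(0.828572) = −0.5·(-0.223144) − 0.25·(-0.188052) = 0.1586.

0.1586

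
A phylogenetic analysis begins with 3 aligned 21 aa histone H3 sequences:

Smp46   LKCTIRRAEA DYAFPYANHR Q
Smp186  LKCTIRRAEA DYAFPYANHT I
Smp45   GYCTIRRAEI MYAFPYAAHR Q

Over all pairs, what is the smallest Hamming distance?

Pairwise Hamming distances:
  Smp46 vs Smp186: 2
  Smp46 vs Smp45: 5
  Smp186 vs Smp45: 7
The smallest is 2, between Smp46 and Smp186.

2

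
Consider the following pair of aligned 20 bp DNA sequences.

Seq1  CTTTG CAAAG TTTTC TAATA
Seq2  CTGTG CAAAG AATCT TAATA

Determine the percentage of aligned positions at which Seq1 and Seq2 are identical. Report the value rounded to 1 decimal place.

75.0%

Differing sites — 3:T/G; 11:T/A; 12:T/A; 14:T/C; 15:C/T.
15 of the 20 sites match, so the percent identity is 15/20 × 100 = 75.0%.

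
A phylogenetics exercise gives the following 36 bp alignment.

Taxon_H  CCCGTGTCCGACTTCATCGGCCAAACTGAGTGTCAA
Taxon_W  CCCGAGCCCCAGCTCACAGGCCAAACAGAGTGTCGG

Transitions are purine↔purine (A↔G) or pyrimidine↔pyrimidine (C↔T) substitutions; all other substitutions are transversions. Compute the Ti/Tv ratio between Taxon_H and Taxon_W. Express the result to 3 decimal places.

Differing sites — 5:T/A (Tv); 7:T/C (Ti); 10:G/C (Tv); 12:C/G (Tv); 13:T/C (Ti); 17:T/C (Ti); 18:C/A (Tv); 27:T/A (Tv); 35:A/G (Ti); 36:A/G (Ti).
Of the 10 differences, 5 transitions and 5 transversions, so Ti/Tv = 5/5 = 1.000.

1.000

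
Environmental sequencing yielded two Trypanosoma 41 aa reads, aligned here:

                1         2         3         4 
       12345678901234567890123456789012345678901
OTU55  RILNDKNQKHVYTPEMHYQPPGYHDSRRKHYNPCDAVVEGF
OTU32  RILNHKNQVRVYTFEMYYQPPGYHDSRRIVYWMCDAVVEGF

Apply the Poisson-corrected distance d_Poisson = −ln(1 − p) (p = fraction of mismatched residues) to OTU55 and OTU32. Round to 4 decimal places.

0.2478

Differing sites — 5:D/H; 9:K/V; 10:H/R; 14:P/F; 17:H/Y; 29:K/I; 30:H/V; 32:N/W; 33:P/M.
p = 9/41 = 0.219512.
d = −ln(1 − 0.219512) = −ln(0.780488) = 0.2478.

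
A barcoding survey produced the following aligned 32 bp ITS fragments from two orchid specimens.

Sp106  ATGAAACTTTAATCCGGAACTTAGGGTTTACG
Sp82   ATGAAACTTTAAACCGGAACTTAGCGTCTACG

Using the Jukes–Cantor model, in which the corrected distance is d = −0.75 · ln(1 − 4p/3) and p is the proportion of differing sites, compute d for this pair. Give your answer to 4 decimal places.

0.1001

Mismatches occur at site 13 (T/A), site 25 (G/C), site 28 (T/C).
p = 3/32 = 0.093750.
d = −0.75 · ln(1 − (4/3)·0.093750) = −0.75 · ln(0.875000) = −0.75 · (-0.133531) = 0.1001.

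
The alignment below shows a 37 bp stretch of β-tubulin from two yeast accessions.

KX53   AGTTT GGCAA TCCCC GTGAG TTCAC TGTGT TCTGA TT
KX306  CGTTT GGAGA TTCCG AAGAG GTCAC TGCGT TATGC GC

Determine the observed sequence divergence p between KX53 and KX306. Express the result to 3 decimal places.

0.351

Mismatches occur at site 1 (A→C), site 8 (C→A), site 9 (A→G), site 12 (C→T), site 15 (C→G), site 16 (G→A), site 17 (T→A), site 21 (T→G), site 28 (T→C), site 32 (C→A), site 35 (A→C), site 36 (T→G), site 37 (T→C).
There are 13 differences over 37 sites, so p = 13/37 = 0.351.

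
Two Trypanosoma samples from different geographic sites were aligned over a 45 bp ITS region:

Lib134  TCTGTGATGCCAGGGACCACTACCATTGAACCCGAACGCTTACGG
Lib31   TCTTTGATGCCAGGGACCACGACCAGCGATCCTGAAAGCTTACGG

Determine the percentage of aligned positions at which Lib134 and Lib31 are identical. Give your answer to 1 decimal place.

84.4%

Differing sites — 4:G/T; 21:T/G; 26:T/G; 27:T/C; 30:A/T; 33:C/T; 37:C/A.
38 of the 45 sites match, so the percent identity is 38/45 × 100 = 84.4%.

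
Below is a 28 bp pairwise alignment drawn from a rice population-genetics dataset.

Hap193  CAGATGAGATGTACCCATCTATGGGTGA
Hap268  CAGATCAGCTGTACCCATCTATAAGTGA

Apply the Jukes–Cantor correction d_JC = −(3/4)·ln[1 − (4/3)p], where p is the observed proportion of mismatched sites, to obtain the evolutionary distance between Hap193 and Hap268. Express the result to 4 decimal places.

Differing sites — 6:G/C; 9:A/C; 23:G/A; 24:G/A.
p = 4/28 = 0.142857.
d = −0.75 · ln(1 − (4/3)·0.142857) = −0.75 · ln(0.809524) = −0.75 · (-0.211309) = 0.1585.

0.1585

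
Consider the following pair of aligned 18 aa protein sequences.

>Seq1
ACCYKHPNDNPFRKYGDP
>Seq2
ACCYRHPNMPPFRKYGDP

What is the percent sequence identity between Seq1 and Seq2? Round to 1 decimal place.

83.3%

Mismatches occur at site 5 (K↔R), site 9 (D↔M), site 10 (N↔P).
15 of the 18 sites match, so the percent identity is 15/18 × 100 = 83.3%.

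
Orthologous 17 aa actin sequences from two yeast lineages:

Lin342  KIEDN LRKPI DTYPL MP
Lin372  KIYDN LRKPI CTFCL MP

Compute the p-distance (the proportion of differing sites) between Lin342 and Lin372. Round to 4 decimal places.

0.2353

Differing sites — 3:E/Y; 11:D/C; 13:Y/F; 14:P/C.
There are 4 differences over 17 sites, so p = 4/17 = 0.2353.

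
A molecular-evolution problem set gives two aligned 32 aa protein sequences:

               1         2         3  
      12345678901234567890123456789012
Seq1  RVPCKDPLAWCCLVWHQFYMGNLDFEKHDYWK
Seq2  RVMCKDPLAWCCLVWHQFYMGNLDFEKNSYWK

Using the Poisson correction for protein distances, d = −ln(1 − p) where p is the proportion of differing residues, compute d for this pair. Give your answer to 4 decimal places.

0.0984

Differing sites — 3:P/M; 28:H/N; 29:D/S.
p = 3/32 = 0.093750.
d = −ln(1 − 0.093750) = −ln(0.906250) = 0.0984.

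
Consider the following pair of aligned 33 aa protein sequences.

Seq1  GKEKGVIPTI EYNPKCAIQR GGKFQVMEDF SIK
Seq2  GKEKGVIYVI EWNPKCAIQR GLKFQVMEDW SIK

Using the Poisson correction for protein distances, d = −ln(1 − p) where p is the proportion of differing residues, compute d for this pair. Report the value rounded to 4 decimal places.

0.1643

Differing sites — 8:P/Y; 9:T/V; 12:Y/W; 22:G/L; 30:F/W.
p = 5/33 = 0.151515.
d = −ln(1 − 0.151515) = −ln(0.848485) = 0.1643.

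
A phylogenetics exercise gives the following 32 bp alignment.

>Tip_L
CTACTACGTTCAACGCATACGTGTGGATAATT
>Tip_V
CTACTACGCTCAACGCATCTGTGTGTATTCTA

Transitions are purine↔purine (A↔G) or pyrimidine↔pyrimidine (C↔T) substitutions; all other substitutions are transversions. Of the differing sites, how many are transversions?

5

Differing sites — 9:T/C (Ti); 19:A/C (Tv); 20:C/T (Ti); 26:G/T (Tv); 29:A/T (Tv); 30:A/C (Tv); 32:T/A (Tv).
Of the 7 differences, 2 transitions and 5 transversions, so the answer is 5.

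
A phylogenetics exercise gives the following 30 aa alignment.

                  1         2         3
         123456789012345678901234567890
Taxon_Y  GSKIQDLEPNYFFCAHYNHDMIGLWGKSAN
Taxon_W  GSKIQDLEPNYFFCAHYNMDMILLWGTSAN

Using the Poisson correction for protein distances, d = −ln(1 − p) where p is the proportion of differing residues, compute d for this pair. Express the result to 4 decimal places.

Differing sites — 19:H/M; 23:G/L; 27:K/T.
p = 3/30 = 0.100000.
d = −ln(1 − 0.100000) = −ln(0.900000) = 0.1054.

0.1054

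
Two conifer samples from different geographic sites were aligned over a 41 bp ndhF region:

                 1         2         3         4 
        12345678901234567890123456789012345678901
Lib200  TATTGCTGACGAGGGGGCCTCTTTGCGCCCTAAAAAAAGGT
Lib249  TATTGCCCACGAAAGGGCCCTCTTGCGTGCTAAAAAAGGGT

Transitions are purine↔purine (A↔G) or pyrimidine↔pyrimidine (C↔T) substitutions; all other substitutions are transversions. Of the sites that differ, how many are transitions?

Mismatches occur at site 7 (T→C, transition), site 8 (G→C, transversion), site 13 (G→A, transition), site 14 (G→A, transition), site 20 (T→C, transition), site 21 (C→T, transition), site 22 (T→C, transition), site 28 (C→T, transition), site 29 (C→G, transversion), site 38 (A→G, transition).
Of the 10 differences, 8 transitions and 2 transversions, so the answer is 8.

8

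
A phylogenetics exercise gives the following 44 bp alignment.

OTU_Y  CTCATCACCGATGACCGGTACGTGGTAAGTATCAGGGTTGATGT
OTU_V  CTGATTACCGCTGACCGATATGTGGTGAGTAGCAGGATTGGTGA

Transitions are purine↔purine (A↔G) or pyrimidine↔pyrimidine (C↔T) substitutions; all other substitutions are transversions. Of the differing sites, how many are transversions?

4

The sequences differ at positions 3 (C/G, transversion), 6 (C/T, transition), 11 (A/C, transversion), 18 (G/A, transition), 21 (C/T, transition), 27 (A/G, transition), 32 (T/G, transversion), 37 (G/A, transition), 41 (A/G, transition), 44 (T/A, transversion).
Of the 10 differences, 6 transitions and 4 transversions, so the answer is 4.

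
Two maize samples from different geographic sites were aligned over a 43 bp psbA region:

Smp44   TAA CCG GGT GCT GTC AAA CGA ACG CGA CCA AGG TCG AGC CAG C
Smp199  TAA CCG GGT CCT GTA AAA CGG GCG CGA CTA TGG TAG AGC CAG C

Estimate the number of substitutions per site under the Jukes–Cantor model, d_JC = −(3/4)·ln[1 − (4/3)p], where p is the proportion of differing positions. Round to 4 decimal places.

0.1835

The sequences differ at positions 10 (G/C), 15 (C/A), 21 (A/G), 22 (A/G), 29 (C/T), 31 (A/T), 35 (C/A).
p = 7/43 = 0.162791.
d = −0.75 · ln(1 − (4/3)·0.162791) = −0.75 · ln(0.782945) = −0.75 · (-0.244693) = 0.1835.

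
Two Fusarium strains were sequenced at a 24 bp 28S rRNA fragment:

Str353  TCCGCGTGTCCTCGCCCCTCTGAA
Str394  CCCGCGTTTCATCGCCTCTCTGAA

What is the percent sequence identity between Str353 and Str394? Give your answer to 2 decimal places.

83.33%

Mismatches occur at site 1 (T/C), site 8 (G/T), site 11 (C/A), site 17 (C/T).
20 of the 24 sites match, so the percent identity is 20/24 × 100 = 83.33%.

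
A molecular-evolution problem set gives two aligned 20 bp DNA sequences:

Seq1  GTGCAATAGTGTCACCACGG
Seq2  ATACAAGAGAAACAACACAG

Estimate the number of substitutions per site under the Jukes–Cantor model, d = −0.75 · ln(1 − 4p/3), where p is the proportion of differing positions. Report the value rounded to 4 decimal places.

Mismatches occur at site 1 (G/A), site 3 (G/A), site 7 (T/G), site 10 (T/A), site 11 (G/A), site 12 (T/A), site 15 (C/A), site 19 (G/A).
p = 8/20 = 0.400000.
d = −0.75 · ln(1 − (4/3)·0.400000) = −0.75 · ln(0.466667) = −0.75 · (-0.762139) = 0.5716.

0.5716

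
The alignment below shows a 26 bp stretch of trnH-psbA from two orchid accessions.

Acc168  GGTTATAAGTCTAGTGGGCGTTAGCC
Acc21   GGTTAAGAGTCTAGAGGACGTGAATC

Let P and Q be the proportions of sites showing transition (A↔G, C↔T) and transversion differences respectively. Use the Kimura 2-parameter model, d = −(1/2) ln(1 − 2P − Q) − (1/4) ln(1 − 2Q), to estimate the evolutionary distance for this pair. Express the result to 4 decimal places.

0.3406

Mismatches occur at site 6 (T/A, transversion), site 7 (A/G, transition), site 15 (T/A, transversion), site 18 (G/A, transition), site 22 (T/G, transversion), site 24 (G/A, transition), site 25 (C/T, transition).
Of the 7 differences, 4 transitions and 3 transversions over 26 sites: P = 4/26 = 0.153846, Q = 3/26 = 0.115385.
d = −0.5·ln(0.576923) − 0.25·ln(0.769230) = −0.5·(-0.550046) − 0.25·(-0.262365) = 0.3406.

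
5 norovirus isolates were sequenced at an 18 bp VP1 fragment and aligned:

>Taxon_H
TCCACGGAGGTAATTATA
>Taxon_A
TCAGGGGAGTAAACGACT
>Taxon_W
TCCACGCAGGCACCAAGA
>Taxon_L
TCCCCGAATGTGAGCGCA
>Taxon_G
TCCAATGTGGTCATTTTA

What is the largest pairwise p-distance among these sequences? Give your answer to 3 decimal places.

Pairwise Hamming distances:
  Taxon_H vs Taxon_A: 9
  Taxon_H vs Taxon_W: 6
  Taxon_H vs Taxon_L: 8
  Taxon_H vs Taxon_G: 5
  Taxon_A vs Taxon_W: 10
  Taxon_A vs Taxon_L: 12
  Taxon_A vs Taxon_G: 13
  Taxon_W vs Taxon_L: 10
  Taxon_W vs Taxon_G: 11
  Taxon_L vs Taxon_G: 11
The largest is 13 mismatches, between Taxon_A and Taxon_G; p = 13/18 = 0.722.

0.722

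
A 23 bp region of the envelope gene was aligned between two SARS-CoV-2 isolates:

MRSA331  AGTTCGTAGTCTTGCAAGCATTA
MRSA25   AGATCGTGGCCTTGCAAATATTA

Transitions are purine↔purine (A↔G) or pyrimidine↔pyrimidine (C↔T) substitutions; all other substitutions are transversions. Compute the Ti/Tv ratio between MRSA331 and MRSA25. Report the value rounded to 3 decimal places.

Differing sites — 3:T/A (Tv); 8:A/G (Ti); 10:T/C (Ti); 18:G/A (Ti); 19:C/T (Ti).
Of the 5 differences, 4 transitions and 1 transversion, so Ti/Tv = 4/1 = 4.000.

4.000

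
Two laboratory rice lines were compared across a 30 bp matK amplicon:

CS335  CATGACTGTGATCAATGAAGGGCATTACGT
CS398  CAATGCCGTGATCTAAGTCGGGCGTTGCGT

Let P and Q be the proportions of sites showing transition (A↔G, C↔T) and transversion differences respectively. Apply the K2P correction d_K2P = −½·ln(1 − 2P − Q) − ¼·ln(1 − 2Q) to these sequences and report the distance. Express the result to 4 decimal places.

0.4420

Mismatches occur at site 3 (T↔A, transversion), site 4 (G↔T, transversion), site 5 (A↔G, transition), site 7 (T↔C, transition), site 14 (A↔T, transversion), site 16 (T↔A, transversion), site 18 (A↔T, transversion), site 19 (A↔C, transversion), site 24 (A↔G, transition), site 27 (A↔G, transition).
Of the 10 differences, 4 transitions and 6 transversions over 30 sites: P = 4/30 = 0.133333, Q = 6/30 = 0.200000.
d = −0.5·ln(0.533334) − 0.25·ln(0.600000) = −0.5·(-0.628607) − 0.25·(-0.510826) = 0.4420.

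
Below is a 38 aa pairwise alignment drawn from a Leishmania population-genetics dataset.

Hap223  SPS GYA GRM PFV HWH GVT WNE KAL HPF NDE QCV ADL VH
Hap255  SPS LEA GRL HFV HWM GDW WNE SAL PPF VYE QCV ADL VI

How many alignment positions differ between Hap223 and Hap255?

12

Mismatches occur at site 4 (G→L), site 5 (Y→E), site 9 (M→L), site 10 (P→H), site 15 (H→M), site 17 (V→D), site 18 (T→W), site 22 (K→S), site 25 (H→P), site 28 (N→V), site 29 (D→Y), site 38 (H→I).
That gives 12 mismatches out of 38 aligned sites, so the Hamming distance is 12.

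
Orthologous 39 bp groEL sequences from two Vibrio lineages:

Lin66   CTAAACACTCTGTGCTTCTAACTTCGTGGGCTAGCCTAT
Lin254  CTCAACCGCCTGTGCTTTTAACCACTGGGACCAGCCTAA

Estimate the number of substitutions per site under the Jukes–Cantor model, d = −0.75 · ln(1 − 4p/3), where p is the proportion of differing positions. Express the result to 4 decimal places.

0.3961

The sequences differ at positions 3 (A/C), 7 (A/C), 8 (C/G), 9 (T/C), 18 (C/T), 23 (T/C), 24 (T/A), 26 (G/T), 27 (T/G), 30 (G/A), 32 (T/C), 39 (T/A).
p = 12/39 = 0.307692.
d = −0.75 · ln(1 − (4/3)·0.307692) = −0.75 · ln(0.589744) = −0.75 · (-0.528067) = 0.3961.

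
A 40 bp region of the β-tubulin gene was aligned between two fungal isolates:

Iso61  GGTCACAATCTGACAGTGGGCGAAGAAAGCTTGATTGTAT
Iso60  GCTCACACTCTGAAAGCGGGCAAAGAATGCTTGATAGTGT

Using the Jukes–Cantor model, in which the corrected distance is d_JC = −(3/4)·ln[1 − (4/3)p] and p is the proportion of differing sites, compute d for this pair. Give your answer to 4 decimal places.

Mismatches occur at site 2 (G↔C), site 8 (A↔C), site 14 (C↔A), site 17 (T↔C), site 22 (G↔A), site 28 (A↔T), site 36 (T↔A), site 39 (A↔G).
p = 8/40 = 0.200000.
d = −0.75 · ln(1 − (4/3)·0.200000) = −0.75 · ln(0.733333) = −0.75 · (-0.310155) = 0.2326.

0.2326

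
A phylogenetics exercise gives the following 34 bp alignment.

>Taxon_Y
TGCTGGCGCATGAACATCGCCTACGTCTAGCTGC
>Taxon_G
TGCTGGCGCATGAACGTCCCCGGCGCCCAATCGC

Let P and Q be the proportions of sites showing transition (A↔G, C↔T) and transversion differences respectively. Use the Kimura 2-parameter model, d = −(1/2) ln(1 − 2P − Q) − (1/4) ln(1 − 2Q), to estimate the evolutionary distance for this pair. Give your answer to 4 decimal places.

0.3493

The sequences differ at positions 16 (A/G, transition), 19 (G/C, transversion), 22 (T/G, transversion), 23 (A/G, transition), 26 (T/C, transition), 28 (T/C, transition), 30 (G/A, transition), 31 (C/T, transition), 32 (T/C, transition).
Of the 9 differences, 7 transitions and 2 transversions over 34 sites: P = 7/34 = 0.205882, Q = 2/34 = 0.058824.
d = −0.5·ln(0.529412) − 0.25·ln(0.882352) = −0.5·(-0.635988) − 0.25·(-0.125164) = 0.3493.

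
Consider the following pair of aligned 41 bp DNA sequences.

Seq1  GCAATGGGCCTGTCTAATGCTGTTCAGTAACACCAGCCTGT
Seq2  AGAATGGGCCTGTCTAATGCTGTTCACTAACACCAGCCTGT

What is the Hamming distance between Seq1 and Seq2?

3

The sequences differ at positions 1 (G/A), 2 (C/G), 27 (G/C).
That gives 3 mismatches out of 41 aligned sites, so the Hamming distance is 3.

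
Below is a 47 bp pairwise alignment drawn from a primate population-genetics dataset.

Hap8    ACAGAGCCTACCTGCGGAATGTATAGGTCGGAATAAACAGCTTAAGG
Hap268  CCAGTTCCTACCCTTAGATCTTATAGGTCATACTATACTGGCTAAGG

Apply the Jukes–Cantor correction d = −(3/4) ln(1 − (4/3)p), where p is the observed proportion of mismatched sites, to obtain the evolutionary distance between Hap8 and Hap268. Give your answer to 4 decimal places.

The sequences differ at positions 1 (A/C), 5 (A/T), 6 (G/T), 13 (T/C), 14 (G/T), 15 (C/T), 16 (G/A), 19 (A/T), 20 (T/C), 21 (G/T), 30 (G/A), 31 (G/T), 33 (A/C), 36 (A/T), 39 (A/T), 41 (C/G), 42 (T/C).
p = 17/47 = 0.361702.
d = −0.75 · ln(1 − (4/3)·0.361702) = −0.75 · ln(0.517731) = −0.75 · (-0.658299) = 0.4937.

0.4937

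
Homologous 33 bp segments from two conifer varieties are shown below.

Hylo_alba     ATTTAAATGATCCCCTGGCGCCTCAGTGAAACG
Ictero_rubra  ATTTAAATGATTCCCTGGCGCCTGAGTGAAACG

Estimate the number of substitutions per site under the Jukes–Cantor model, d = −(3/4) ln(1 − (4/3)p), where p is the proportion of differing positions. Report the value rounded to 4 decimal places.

0.0632

Mismatches occur at site 12 (C→T), site 24 (C→G).
p = 2/33 = 0.060606.
d = −0.75 · ln(1 − (4/3)·0.060606) = −0.75 · ln(0.919192) = −0.75 · (-0.084260) = 0.0632.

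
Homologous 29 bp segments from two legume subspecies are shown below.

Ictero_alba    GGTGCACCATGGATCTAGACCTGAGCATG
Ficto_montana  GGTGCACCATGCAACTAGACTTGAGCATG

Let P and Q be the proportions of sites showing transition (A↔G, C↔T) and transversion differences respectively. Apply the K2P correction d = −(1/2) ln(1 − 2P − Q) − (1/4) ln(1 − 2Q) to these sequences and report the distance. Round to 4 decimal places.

0.1113

Mismatches occur at site 12 (G/C, transversion), site 14 (T/A, transversion), site 21 (C/T, transition).
Of the 3 differences, 1 transition and 2 transversions over 29 sites: P = 1/29 = 0.034483, Q = 2/29 = 0.068966.
d = −0.5·ln(0.862068) − 0.25·ln(0.862068) = −0.5·(-0.148421) − 0.25·(-0.148421) = 0.1113.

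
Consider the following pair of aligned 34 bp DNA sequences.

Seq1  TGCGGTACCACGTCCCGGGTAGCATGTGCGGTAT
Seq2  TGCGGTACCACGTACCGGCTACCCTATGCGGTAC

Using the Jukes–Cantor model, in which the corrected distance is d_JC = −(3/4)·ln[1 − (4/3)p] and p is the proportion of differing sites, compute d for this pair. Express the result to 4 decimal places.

0.2012

The sequences differ at positions 14 (C/A), 19 (G/C), 22 (G/C), 24 (A/C), 26 (G/A), 34 (T/C).
p = 6/34 = 0.176471.
d = −0.75 · ln(1 − (4/3)·0.176471) = −0.75 · ln(0.764705) = −0.75 · (-0.268265) = 0.2012.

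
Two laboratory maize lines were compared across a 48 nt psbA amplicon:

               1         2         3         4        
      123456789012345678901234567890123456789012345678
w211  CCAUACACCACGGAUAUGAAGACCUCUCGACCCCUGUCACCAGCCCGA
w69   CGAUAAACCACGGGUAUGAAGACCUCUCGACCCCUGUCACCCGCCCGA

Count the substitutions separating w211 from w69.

4

Mismatches occur at site 2 (C↔G), site 6 (C↔A), site 14 (A↔G), site 42 (A↔C).
That gives 4 mismatches out of 48 aligned sites, so the Hamming distance is 4.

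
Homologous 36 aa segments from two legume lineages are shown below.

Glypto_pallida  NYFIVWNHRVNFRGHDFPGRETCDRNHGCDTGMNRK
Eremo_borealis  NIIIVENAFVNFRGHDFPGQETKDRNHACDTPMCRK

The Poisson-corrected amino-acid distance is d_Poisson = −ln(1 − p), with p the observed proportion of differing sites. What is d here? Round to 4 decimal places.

0.3254

The sequences differ at positions 2 (Y/I), 3 (F/I), 6 (W/E), 8 (H/A), 9 (R/F), 20 (R/Q), 23 (C/K), 28 (G/A), 32 (G/P), 34 (N/C).
p = 10/36 = 0.277778.
d = −ln(1 − 0.277778) = −ln(0.722222) = 0.3254.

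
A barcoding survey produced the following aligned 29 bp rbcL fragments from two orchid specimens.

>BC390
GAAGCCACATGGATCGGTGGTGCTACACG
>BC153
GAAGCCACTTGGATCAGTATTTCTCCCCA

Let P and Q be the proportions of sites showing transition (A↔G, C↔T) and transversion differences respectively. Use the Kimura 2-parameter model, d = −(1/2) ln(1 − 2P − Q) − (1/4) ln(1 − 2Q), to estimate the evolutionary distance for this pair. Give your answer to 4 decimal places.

0.3442

Mismatches occur at site 9 (A↔T, transversion), site 16 (G↔A, transition), site 19 (G↔A, transition), site 20 (G↔T, transversion), site 22 (G↔T, transversion), site 25 (A↔C, transversion), site 27 (A↔C, transversion), site 29 (G↔A, transition).
Of the 8 differences, 3 transitions and 5 transversions over 29 sites: P = 3/29 = 0.103448, Q = 5/29 = 0.172414.
d = −0.5·ln(0.620690) − 0.25·ln(0.655172) = −0.5·(-0.476924) − 0.25·(-0.422857) = 0.3442.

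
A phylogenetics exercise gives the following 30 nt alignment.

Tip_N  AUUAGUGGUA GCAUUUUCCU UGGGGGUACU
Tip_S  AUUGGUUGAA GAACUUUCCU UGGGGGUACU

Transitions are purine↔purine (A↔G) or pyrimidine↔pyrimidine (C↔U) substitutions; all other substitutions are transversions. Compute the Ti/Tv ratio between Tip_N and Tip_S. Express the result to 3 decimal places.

0.667

Differing sites — 4:A/G (Ti); 7:G/U (Tv); 9:U/A (Tv); 12:C/A (Tv); 14:U/C (Ti).
Of the 5 differences, 2 transitions and 3 transversions, so Ti/Tv = 2/3 = 0.667.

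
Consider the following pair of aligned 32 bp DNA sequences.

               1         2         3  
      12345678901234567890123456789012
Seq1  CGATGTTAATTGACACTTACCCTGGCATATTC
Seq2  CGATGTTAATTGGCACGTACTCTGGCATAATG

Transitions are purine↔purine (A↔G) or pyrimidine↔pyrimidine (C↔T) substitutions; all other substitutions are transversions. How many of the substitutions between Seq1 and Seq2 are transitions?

Mismatches occur at site 13 (A→G, transition), site 17 (T→G, transversion), site 21 (C→T, transition), site 30 (T→A, transversion), site 32 (C→G, transversion).
Of the 5 differences, 2 transitions and 3 transversions, so the answer is 2.

2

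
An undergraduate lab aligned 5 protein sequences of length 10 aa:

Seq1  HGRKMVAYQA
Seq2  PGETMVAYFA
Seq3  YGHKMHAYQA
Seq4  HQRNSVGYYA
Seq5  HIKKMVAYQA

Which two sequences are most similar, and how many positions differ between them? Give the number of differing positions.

2

Pairwise Hamming distances:
  Seq1 vs Seq2: 4
  Seq1 vs Seq3: 3
  Seq1 vs Seq4: 5
  Seq1 vs Seq5: 2
  Seq2 vs Seq3: 5
  Seq2 vs Seq4: 7
  Seq2 vs Seq5: 5
  Seq3 vs Seq4: 8
  Seq3 vs Seq5: 4
  Seq4 vs Seq5: 6
The smallest is 2, between Seq1 and Seq5.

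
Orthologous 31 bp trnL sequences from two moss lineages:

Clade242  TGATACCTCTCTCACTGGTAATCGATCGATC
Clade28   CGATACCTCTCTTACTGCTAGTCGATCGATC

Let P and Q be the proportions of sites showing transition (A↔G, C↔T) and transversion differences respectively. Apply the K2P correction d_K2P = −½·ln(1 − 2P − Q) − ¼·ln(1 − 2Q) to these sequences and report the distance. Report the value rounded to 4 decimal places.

0.1446

Differing sites — 1:T/C (Ti); 13:C/T (Ti); 18:G/C (Tv); 21:A/G (Ti).
Of the 4 differences, 3 transitions and 1 transversion over 31 sites: P = 3/31 = 0.096774, Q = 1/31 = 0.032258.
d = −0.5·ln(0.774194) − 0.25·ln(0.935484) = −0.5·(-0.255933) − 0.25·(-0.066691) = 0.1446.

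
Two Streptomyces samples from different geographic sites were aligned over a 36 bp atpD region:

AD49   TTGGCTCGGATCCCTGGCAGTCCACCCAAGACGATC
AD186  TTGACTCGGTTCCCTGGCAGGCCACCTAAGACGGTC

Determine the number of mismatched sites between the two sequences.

The sequences differ at positions 4 (G/A), 10 (A/T), 21 (T/G), 27 (C/T), 34 (A/G).
That gives 5 mismatches out of 36 aligned sites, so the Hamming distance is 5.

5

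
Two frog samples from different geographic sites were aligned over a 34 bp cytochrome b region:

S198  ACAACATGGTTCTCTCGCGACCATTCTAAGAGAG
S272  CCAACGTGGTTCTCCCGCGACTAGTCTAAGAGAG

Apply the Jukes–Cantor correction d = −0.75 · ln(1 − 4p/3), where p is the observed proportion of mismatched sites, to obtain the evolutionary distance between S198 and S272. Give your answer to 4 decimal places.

Differing sites — 1:A/C; 6:A/G; 15:T/C; 22:C/T; 24:T/G.
p = 5/34 = 0.147059.
d = −0.75 · ln(1 − (4/3)·0.147059) = −0.75 · ln(0.803921) = −0.75 · (-0.218254) = 0.1637.

0.1637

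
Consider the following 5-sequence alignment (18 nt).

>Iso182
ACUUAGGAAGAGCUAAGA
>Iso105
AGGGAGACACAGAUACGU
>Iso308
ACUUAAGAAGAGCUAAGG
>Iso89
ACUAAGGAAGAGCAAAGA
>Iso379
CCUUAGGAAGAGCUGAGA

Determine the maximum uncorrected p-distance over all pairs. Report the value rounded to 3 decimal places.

0.611

Pairwise Hamming distances:
  Iso182 vs Iso105: 9
  Iso182 vs Iso308: 2
  Iso182 vs Iso89: 2
  Iso182 vs Iso379: 2
  Iso105 vs Iso308: 10
  Iso105 vs Iso89: 10
  Iso105 vs Iso379: 11
  Iso308 vs Iso89: 4
  Iso308 vs Iso379: 4
  Iso89 vs Iso379: 4
The largest is 11 mismatches, between Iso105 and Iso379; p = 11/18 = 0.611.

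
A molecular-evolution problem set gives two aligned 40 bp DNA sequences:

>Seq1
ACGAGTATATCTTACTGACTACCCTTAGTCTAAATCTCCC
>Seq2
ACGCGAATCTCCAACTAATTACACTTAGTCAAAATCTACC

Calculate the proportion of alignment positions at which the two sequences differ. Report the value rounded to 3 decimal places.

0.250

The sequences differ at positions 4 (A/C), 6 (T/A), 9 (A/C), 12 (T/C), 13 (T/A), 17 (G/A), 19 (C/T), 23 (C/A), 31 (T/A), 38 (C/A).
There are 10 differences over 40 sites, so p = 10/40 = 0.250.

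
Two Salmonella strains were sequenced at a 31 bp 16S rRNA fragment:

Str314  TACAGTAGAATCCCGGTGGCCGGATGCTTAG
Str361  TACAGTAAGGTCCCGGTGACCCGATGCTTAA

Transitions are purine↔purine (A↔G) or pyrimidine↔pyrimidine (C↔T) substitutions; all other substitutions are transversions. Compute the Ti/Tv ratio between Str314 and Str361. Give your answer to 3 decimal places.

5.000

The sequences differ at positions 8 (G/A, transition), 9 (A/G, transition), 10 (A/G, transition), 19 (G/A, transition), 22 (G/C, transversion), 31 (G/A, transition).
Of the 6 differences, 5 transitions and 1 transversion, so Ti/Tv = 5/1 = 5.000.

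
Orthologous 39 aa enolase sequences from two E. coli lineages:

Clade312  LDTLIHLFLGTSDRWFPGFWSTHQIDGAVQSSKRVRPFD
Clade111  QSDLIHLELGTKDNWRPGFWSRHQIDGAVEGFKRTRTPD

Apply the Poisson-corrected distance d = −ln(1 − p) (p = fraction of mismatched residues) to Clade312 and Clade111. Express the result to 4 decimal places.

The sequences differ at positions 1 (L/Q), 2 (D/S), 3 (T/D), 8 (F/E), 12 (S/K), 14 (R/N), 16 (F/R), 22 (T/R), 30 (Q/E), 31 (S/G), 32 (S/F), 35 (V/T), 37 (P/T), 38 (F/P).
p = 14/39 = 0.358974.
d = −ln(1 − 0.358974) = −ln(0.641026) = 0.4447.

0.4447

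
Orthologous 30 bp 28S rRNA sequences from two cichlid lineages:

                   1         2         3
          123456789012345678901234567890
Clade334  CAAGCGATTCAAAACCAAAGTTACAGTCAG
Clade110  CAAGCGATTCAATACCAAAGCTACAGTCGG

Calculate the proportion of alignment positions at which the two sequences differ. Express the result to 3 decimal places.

Mismatches occur at site 13 (A→T), site 21 (T→C), site 29 (A→G).
There are 3 differences over 30 sites, so p = 3/30 = 0.100.

0.100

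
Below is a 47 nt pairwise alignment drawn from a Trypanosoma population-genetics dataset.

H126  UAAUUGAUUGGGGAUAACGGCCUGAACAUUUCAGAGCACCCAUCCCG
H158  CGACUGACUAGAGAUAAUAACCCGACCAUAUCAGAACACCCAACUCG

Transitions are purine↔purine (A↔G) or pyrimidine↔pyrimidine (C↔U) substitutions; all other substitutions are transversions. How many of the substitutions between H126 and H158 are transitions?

Mismatches occur at site 1 (U↔C, transition), site 2 (A↔G, transition), site 4 (U↔C, transition), site 8 (U↔C, transition), site 10 (G↔A, transition), site 12 (G↔A, transition), site 18 (C↔U, transition), site 19 (G↔A, transition), site 20 (G↔A, transition), site 23 (U↔C, transition), site 26 (A↔C, transversion), site 30 (U↔A, transversion), site 36 (G↔A, transition), site 43 (U↔A, transversion), site 45 (C↔U, transition).
Of the 15 differences, 12 transitions and 3 transversions, so the answer is 12.

12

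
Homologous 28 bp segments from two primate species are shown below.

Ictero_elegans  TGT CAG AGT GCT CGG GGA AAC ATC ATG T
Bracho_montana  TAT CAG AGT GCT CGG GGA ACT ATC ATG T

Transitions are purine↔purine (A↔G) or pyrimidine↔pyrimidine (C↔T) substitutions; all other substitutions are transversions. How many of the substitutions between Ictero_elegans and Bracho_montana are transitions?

Mismatches occur at site 2 (G↔A, transition), site 20 (A↔C, transversion), site 21 (C↔T, transition).
Of the 3 differences, 2 transitions and 1 transversion, so the answer is 2.

2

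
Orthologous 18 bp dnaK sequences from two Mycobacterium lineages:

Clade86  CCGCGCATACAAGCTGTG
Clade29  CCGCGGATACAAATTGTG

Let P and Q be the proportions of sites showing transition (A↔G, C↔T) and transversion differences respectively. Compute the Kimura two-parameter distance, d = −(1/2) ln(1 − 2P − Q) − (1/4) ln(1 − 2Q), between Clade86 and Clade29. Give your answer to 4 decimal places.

The sequences differ at positions 6 (C/G, transversion), 13 (G/A, transition), 14 (C/T, transition).
Of the 3 differences, 2 transitions and 1 transversion over 18 sites: P = 2/18 = 0.111111, Q = 1/18 = 0.055556.
d = −0.5·ln(0.722222) − 0.25·ln(0.888888) = −0.5·(-0.325423) − 0.25·(-0.117784) = 0.1922.

0.1922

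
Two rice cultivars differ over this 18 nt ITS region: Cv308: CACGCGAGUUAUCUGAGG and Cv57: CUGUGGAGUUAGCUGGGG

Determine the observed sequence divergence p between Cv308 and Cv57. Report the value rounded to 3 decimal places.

0.333

Mismatches occur at site 2 (A/U), site 3 (C/G), site 4 (G/U), site 5 (C/G), site 12 (U/G), site 16 (A/G).
There are 6 differences over 18 sites, so p = 6/18 = 0.333.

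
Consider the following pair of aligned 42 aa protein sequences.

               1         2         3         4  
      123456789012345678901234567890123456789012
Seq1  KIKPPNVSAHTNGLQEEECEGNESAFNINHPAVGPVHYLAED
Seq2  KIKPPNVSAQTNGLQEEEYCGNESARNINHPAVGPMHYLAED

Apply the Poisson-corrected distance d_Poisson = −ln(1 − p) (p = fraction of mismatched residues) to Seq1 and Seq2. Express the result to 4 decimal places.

0.1268

The sequences differ at positions 10 (H/Q), 19 (C/Y), 20 (E/C), 26 (F/R), 36 (V/M).
p = 5/42 = 0.119048.
d = −ln(1 − 0.119048) = −ln(0.880952) = 0.1268.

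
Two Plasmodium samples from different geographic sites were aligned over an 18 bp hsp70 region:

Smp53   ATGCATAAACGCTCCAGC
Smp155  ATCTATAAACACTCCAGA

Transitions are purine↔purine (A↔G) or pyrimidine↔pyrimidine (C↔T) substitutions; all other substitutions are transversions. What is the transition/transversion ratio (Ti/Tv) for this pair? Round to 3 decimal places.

1.000

Mismatches occur at site 3 (G↔C, transversion), site 4 (C↔T, transition), site 11 (G↔A, transition), site 18 (C↔A, transversion).
Of the 4 differences, 2 transitions and 2 transversions, so Ti/Tv = 2/2 = 1.000.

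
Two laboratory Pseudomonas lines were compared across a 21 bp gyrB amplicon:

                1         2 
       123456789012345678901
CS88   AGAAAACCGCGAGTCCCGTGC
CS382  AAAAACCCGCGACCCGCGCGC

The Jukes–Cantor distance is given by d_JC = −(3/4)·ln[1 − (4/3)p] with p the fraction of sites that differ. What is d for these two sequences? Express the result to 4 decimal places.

The sequences differ at positions 2 (G/A), 6 (A/C), 13 (G/C), 14 (T/C), 16 (C/G), 19 (T/C).
p = 6/21 = 0.285714.
d = −0.75 · ln(1 − (4/3)·0.285714) = −0.75 · ln(0.619048) = −0.75 · (-0.479572) = 0.3597.

0.3597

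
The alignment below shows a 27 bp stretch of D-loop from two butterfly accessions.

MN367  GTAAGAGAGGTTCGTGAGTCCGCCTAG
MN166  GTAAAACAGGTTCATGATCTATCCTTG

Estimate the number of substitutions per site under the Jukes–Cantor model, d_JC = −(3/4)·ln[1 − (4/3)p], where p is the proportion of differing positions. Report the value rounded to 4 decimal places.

0.4408

The sequences differ at positions 5 (G/A), 7 (G/C), 14 (G/A), 18 (G/T), 19 (T/C), 20 (C/T), 21 (C/A), 22 (G/T), 26 (A/T).
p = 9/27 = 0.333333.
d = −0.75 · ln(1 − (4/3)·0.333333) = −0.75 · ln(0.555556) = −0.75 · (-0.587786) = 0.4408.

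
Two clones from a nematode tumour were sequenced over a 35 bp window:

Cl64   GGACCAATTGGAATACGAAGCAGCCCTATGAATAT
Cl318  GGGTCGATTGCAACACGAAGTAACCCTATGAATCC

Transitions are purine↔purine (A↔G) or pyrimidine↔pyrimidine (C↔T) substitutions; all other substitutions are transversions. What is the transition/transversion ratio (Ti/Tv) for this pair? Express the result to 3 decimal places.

Differing sites — 3:A/G (Ti); 4:C/T (Ti); 6:A/G (Ti); 11:G/C (Tv); 14:T/C (Ti); 21:C/T (Ti); 23:G/A (Ti); 34:A/C (Tv); 35:T/C (Ti).
Of the 9 differences, 7 transitions and 2 transversions, so Ti/Tv = 7/2 = 3.500.

3.500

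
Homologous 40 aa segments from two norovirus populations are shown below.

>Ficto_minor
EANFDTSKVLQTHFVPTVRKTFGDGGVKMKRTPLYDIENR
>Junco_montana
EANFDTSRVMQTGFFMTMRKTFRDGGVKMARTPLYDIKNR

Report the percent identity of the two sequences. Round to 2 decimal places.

Mismatches occur at site 8 (K/R), site 10 (L/M), site 13 (H/G), site 15 (V/F), site 16 (P/M), site 18 (V/M), site 23 (G/R), site 30 (K/A), site 38 (E/K).
31 of the 40 sites match, so the percent identity is 31/40 × 100 = 77.50%.

77.50%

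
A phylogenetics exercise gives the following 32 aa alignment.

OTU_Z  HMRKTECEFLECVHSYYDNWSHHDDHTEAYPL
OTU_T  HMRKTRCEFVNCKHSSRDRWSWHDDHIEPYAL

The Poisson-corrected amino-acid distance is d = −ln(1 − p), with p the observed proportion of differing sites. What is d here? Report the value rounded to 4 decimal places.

0.4212

Differing sites — 6:E/R; 10:L/V; 11:E/N; 13:V/K; 16:Y/S; 17:Y/R; 19:N/R; 22:H/W; 27:T/I; 29:A/P; 31:P/A.
p = 11/32 = 0.343750.
d = −ln(1 − 0.343750) = −ln(0.656250) = 0.4212.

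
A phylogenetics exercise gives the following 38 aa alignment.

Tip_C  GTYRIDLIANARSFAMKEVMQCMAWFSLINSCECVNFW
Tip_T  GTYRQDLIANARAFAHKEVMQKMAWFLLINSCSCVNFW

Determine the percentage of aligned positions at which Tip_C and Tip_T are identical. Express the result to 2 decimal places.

84.21%

Mismatches occur at site 5 (I/Q), site 13 (S/A), site 16 (M/H), site 22 (C/K), site 27 (S/L), site 33 (E/S).
32 of the 38 sites match, so the percent identity is 32/38 × 100 = 84.21%.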